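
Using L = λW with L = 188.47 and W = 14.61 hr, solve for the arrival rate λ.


Little's law: L = λW → λ = L / W
= 188.47 / 14.61
= 12.90 per hour


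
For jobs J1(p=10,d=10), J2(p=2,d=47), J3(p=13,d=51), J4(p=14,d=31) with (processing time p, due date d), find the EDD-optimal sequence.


EDD: sort by earliest due date
  J1: d=10, p=10
  J4: d=31, p=14
  J2: d=47, p=2
  J3: d=51, p=13
Order: J1 → J4 → J2 → J3


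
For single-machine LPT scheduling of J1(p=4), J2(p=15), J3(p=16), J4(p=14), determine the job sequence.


LPT: sort by longest processing time first
  J3: p=16
  J2: p=15
  J4: p=14
  J1: p=4
Order: J3 → J2 → J4 → J1


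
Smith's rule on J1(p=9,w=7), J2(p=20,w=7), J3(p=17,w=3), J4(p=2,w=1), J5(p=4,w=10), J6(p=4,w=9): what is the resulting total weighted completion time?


WSPT order (by p/w): J5 → J6 → J1 → J4 → J2 → J3
  J5: C=4, w·C=10×4=40
  J6: C=8, w·C=9×8=72
  J1: C=17, w·C=7×17=119
  J4: C=19, w·C=1×19=19
  J2: C=39, w·C=7×39=273
  J3: C=56, w·C=3×56=168
Σ w·C = 691
= 691


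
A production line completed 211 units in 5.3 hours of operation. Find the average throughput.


Throughput = units / time
= 211 / 5.3
= 39.8 units/hour


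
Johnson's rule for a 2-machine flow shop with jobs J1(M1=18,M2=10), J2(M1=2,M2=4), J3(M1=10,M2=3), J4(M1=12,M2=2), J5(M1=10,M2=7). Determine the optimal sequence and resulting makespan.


Johnson's rule:
Group 1 (M1≤M2, sort by M1): ['J2']
Group 2 (M1>M2, sort desc M2): ['J1', 'J5', 'J3', 'J4']
Sequence: J2 → J1 → J5 → J3 → J4
Makespan calculation:
  J2: M1 done=2, M2 done=6
  J1: M1 done=20, M2 done=30
  J5: M1 done=30, M2 done=37
  J3: M1 done=40, M2 done=43
  J4: M1 done=52, M2 done=54
= Sequence: J2 → J1 → J5 → J3 → J4, Makespan: 54


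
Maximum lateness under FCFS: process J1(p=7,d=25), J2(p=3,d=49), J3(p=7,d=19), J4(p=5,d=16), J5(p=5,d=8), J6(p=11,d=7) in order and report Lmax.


Lateness per job (L = C - d):
  J1: C=7, d=25, L=-18
  J2: C=10, d=49, L=-39
  J3: C=17, d=19, L=-2
  J4: C=22, d=16, L=6
  J5: C=27, d=8, L=19
  J6: C=38, d=7, L=31
Lmax = max(-18, -39, -2, 6, 19, 31)
= 31


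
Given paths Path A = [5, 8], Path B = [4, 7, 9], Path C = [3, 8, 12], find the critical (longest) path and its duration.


Path A: 5 + 8 = 13
Path B: 4 + 7 + 9 = 20
Path C: 3 + 8 + 12 = 23
Critical path = longest = max(13, 20, 23)
= 23 (Path C)


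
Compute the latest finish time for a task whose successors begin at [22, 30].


LF = min of all successor start times
Successors start at: [22, 30]
LF = min(22, 30)
= 22


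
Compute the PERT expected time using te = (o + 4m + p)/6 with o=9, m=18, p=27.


te = (o + 4m + p) / 6
= (9 + 4×18 + 27) / 6
= (9 + 72 + 27) / 6
= 108 / 6
= 18.00


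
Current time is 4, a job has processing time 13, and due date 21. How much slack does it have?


Slack = due - current_time - processing
= 21 - 4 - 13
= 4


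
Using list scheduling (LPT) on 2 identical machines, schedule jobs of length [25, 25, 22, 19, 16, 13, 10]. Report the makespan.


Jobs (LPT sorted): [25, 25, 22, 19, 16, 13, 10]
Machines: 2
  J=25 → Machine 1 (load: 0+25=25)
  J=25 → Machine 2 (load: 0+25=25)
  J=22 → Machine 1 (load: 25+22=47)
  J=19 → Machine 2 (load: 25+19=44)
  J=16 → Machine 2 (load: 44+16=60)
  J=13 → Machine 1 (load: 47+13=60)
  J=10 → Machine 1 (load: 60+10=70)
Machine loads: [70, 60]
Makespan = max = 70 time units


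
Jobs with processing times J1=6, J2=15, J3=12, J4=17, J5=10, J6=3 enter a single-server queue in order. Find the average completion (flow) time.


Completion times:
  J1: completes at 6
  J2: completes at 21
  J3: completes at 33
  J4: completes at 50
  J5: completes at 60
  J6: completes at 63
Sum = 233
Average = 233/6
= 38.83


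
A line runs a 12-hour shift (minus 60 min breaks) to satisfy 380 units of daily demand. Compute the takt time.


Available = 12×60 - 60 = 660 min
Takt time = 660 / 380
= 1.74 min/unit


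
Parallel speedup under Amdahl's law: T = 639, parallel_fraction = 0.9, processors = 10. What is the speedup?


Amdahl's law: T_p = T × ((1-p) + p/N)
= 639 × ((1-0.9) + 0.9/10)
= 639 × (0.10 + 0.0900)
= 639 × 0.1900
= 121.41
Speedup = 639/121.41
= 5.26×


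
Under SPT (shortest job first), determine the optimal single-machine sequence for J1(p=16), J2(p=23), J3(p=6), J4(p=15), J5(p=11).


SPT: sort by shortest processing time
  J3: p=6
  J5: p=11
  J4: p=15
  J1: p=16
  J2: p=23
Order: J3 → J5 → J4 → J1 → J2


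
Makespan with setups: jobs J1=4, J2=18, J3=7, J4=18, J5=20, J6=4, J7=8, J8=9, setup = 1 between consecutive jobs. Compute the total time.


Makespan = Σ processing + (n-1) × setup
= (4 + 18 + 7 + 18 + 20 + 4 + 8 + 9) + (8-1)×1
= 88 + 7
= 95 time units


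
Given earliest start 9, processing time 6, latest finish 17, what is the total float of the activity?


EF = ES + duration = 9 + 6 = 15
LS = LF - duration = 17 - 6 = 11
Total Float = LF - EF = 17 - 15
(or LS - ES = 11 - 9)
= 2


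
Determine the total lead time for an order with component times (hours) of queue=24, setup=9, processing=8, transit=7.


Lead time = queue + setup + processing + transit
= 24 + 9 + 8 + 7
= 48 hours


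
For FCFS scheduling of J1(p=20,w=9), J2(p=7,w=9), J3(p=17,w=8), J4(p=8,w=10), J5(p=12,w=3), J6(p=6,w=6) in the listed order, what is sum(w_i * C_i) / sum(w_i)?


Completion times:
  J1: C=20, w×C=9×20=180
  J2: C=27, w×C=9×27=243
  J3: C=44, w×C=8×44=352
  J4: C=52, w×C=10×52=520
  J5: C=64, w×C=3×64=192
  J6: C=70, w×C=6×70=420
Sum w×C = 1907
Sum w = 45
Weighted avg = 1907/45
= 42.38


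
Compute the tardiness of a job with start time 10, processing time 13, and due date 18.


Completion = start + processing = 10 + 13 = 23
Tardiness = max(0, C - d) = max(0, 23 - 18)
= max(0, 5)
= 5


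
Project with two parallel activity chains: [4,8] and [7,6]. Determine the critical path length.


Path A: 4 + 8 = 12
Path B: 7 + 6 = 13
Critical path = longest = max(12, 13)
= 13 (Path B)


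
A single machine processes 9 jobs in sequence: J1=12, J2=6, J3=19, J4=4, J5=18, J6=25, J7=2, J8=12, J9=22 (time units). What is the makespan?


Sequential makespan: sum all processing times
= 12 + 6 + 19 + 4 + 18 + 25 + 2 + 12 + 22
= 120 time units


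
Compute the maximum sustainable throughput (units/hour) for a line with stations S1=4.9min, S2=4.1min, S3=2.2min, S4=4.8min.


Bottleneck = longest station time
Station times: [4.9, 4.1, 2.2, 4.8]
Max = 4.9 min
Rate = 60 / 4.9
= 12.24 units/hour (bottleneck: 4.9min)


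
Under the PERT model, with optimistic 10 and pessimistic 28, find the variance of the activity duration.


σ² = ((p - o) / 6)² = (p - o)² / 36
= (28 - 10)² / 36
= 18² / 36
= 324 / 36
= 9.0000


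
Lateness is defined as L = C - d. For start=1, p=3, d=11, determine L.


Completion = 1 + 3 = 4
Lateness = C - d = 4 - 11
= -7


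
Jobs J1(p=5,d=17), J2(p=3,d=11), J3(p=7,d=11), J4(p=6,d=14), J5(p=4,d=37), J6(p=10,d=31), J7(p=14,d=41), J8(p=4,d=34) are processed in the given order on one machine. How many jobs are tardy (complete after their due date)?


Completion vs due date:
  J1: C=5, d=17 → on time
  J2: C=8, d=11 → on time
  J3: C=15, d=11 → TARDY
  J4: C=21, d=14 → TARDY
  J5: C=25, d=37 → on time
  J6: C=35, d=31 → TARDY
  J7: C=49, d=41 → TARDY
  J8: C=53, d=34 → TARDY
Tardy jobs: J3, J4, J6, J7, J8
Count = 5


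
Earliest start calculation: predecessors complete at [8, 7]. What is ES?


ES = max of all predecessor completion times
Predecessors: [8, 7]
ES = max(8, 7)
= 8


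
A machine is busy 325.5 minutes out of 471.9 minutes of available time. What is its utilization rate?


Utilization = busy / total × 100
= 325.5 / 471.9 × 100
= 69.0%


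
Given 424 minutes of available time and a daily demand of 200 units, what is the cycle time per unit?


Cycle time = available time / demand
= 424 / 200
= 2.12 min/unit


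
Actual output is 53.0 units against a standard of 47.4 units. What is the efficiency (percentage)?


Efficiency = (actual / standard) × 100
= (53.0 / 47.4) × 100
= 111.8%


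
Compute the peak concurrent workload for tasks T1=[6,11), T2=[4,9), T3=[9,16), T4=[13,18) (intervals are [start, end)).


Check each time point for overlaps:
  t=6: 2 tasks active (T1, T2)
Max concurrent = 2


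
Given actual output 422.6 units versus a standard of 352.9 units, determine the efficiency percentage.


Efficiency = (actual / standard) × 100
= (422.6 / 352.9) × 100
= 119.8%


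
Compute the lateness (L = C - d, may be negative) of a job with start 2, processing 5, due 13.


Completion = 2 + 5 = 7
Lateness = C - d = 7 - 13
= -6


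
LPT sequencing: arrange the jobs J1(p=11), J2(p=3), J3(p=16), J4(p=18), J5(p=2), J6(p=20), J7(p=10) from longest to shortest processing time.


LPT: sort by longest processing time first
  J6: p=20
  J4: p=18
  J3: p=16
  J1: p=11
  J7: p=10
  J2: p=3
  J5: p=2
Order: J6 → J4 → J3 → J1 → J7 → J2 → J5


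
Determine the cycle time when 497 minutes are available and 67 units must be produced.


Cycle time = available time / demand
= 497 / 67
= 7.42 min/unit


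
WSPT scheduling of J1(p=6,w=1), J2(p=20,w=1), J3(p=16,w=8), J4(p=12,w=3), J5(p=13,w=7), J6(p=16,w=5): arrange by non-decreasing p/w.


WSPT (Smith's rule): sort by p/w ascending
  J5: p/w = 13/7 = 1.857
  J3: p/w = 16/8 = 2.000
  J6: p/w = 16/5 = 3.200
  J4: p/w = 12/3 = 4.000
  J1: p/w = 6/1 = 6.000
  J2: p/w = 20/1 = 20.000
Order: J5 → J3 → J6 → J4 → J1 → J2


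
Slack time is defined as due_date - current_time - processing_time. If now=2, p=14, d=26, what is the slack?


Slack = due - current_time - processing
= 26 - 2 - 14
= 10


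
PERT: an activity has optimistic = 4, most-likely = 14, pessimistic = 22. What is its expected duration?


te = (o + 4m + p) / 6
= (4 + 4×14 + 22) / 6
= (4 + 56 + 22) / 6
= 82 / 6
= 13.67


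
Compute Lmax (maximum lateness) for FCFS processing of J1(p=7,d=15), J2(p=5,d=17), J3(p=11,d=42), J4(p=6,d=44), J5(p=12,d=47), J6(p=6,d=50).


Lateness per job (L = C - d):
  J1: C=7, d=15, L=-8
  J2: C=12, d=17, L=-5
  J3: C=23, d=42, L=-19
  J4: C=29, d=44, L=-15
  J5: C=41, d=47, L=-6
  J6: C=47, d=50, L=-3
Lmax = max(-8, -5, -19, -15, -6, -3)
= -3


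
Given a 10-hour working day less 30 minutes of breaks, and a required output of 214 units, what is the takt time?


Available = 10×60 - 30 = 570 min
Takt time = 570 / 214
= 2.66 min/unit


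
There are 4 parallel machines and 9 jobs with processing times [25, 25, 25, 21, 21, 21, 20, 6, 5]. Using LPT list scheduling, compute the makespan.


Jobs (LPT sorted): [25, 25, 25, 21, 21, 21, 20, 6, 5]
Machines: 4
  J=25 → Machine 1 (load: 0+25=25)
  J=25 → Machine 2 (load: 0+25=25)
  J=25 → Machine 3 (load: 0+25=25)
  J=21 → Machine 4 (load: 0+21=21)
  J=21 → Machine 4 (load: 21+21=42)
  J=21 → Machine 1 (load: 25+21=46)
  J=20 → Machine 2 (load: 25+20=45)
  J=6 → Machine 3 (load: 25+6=31)
  J=5 → Machine 3 (load: 31+5=36)
Machine loads: [46, 45, 36, 42]
Makespan = max = 46 time units


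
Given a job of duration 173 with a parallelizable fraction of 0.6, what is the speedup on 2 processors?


Amdahl's law: T_p = T × ((1-p) + p/N)
= 173 × ((1-0.6) + 0.6/2)
= 173 × (0.40 + 0.3000)
= 173 × 0.7000
= 121.10
Speedup = 173/121.10
= 1.43×


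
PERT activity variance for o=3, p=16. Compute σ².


σ² = ((p - o) / 6)² = (p - o)² / 36
= (16 - 3)² / 36
= 13² / 36
= 169 / 36
= 4.6944


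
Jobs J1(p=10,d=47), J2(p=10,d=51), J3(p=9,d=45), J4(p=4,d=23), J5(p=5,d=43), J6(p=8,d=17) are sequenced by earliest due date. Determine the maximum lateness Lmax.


EDD order: J6 → J4 → J5 → J3 → J1 → J2
Completion and lateness:
  J6: C=8, d=17, L=8-17=-9
  J4: C=12, d=23, L=12-23=-11
  J5: C=17, d=43, L=17-43=-26
  J3: C=26, d=45, L=26-45=-19
  J1: C=36, d=47, L=36-47=-11
  J2: C=46, d=51, L=46-51=-5
Lmax = max(-9, -11, -26, -19, -11, -5)
= -5


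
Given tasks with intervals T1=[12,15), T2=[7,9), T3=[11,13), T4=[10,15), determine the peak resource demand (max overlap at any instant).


Check each time point for overlaps:
  t=12: 3 tasks active (T1, T3, T4)
Max concurrent = 3


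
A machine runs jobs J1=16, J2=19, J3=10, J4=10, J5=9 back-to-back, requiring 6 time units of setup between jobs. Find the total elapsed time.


Makespan = Σ processing + (n-1) × setup
= (16 + 19 + 10 + 10 + 9) + (5-1)×6
= 64 + 24
= 88 time units


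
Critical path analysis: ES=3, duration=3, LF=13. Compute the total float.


EF = ES + duration = 3 + 3 = 6
LS = LF - duration = 13 - 3 = 10
Total Float = LF - EF = 13 - 6
(or LS - ES = 10 - 3)
= 7


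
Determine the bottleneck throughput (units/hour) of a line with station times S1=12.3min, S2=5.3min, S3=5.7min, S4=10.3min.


Bottleneck = longest station time
Station times: [12.3, 5.3, 5.7, 10.3]
Max = 12.3 min
Rate = 60 / 12.3
= 4.88 units/hour (bottleneck: 12.3min)


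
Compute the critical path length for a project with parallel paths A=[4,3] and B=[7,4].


Path A: 4 + 3 = 7
Path B: 7 + 4 = 11
Critical path = longest = max(7, 11)
= 11 (Path B)


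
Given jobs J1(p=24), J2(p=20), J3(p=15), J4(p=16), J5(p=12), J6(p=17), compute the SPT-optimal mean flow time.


SPT order: J5 → J3 → J4 → J6 → J2 → J1
Completion times:
  J5: C=12
  J3: C=27
  J4: C=43
  J6: C=60
  J2: C=80
  J1: C=104
Sum = 326, n = 6
Mean flow = 326/6
= 54.33


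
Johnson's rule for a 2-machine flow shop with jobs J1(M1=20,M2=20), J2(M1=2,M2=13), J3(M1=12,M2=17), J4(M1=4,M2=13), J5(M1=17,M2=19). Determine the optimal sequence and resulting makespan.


Johnson's rule:
Group 1 (M1≤M2, sort by M1): ['J2', 'J4', 'J3', 'J5', 'J1']
Group 2 (M1>M2, sort desc M2): []
Sequence: J2 → J4 → J3 → J5 → J1
Makespan calculation:
  J2: M1 done=2, M2 done=15
  J4: M1 done=6, M2 done=28
  J3: M1 done=18, M2 done=45
  J5: M1 done=35, M2 done=64
  J1: M1 done=55, M2 done=84
= Sequence: J2 → J4 → J3 → J5 → J1, Makespan: 84


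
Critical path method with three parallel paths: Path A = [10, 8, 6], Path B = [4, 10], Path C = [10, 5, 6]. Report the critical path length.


Path A: 10 + 8 + 6 = 24
Path B: 4 + 10 = 14
Path C: 10 + 5 + 6 = 21
Critical path = longest = max(24, 14, 21)
= 24 (Path A)


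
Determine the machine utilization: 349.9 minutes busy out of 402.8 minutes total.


Utilization = busy / total × 100
= 349.9 / 402.8 × 100
= 86.9%


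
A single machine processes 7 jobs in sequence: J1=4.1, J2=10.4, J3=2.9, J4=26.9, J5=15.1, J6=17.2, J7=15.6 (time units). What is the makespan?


Sequential makespan: sum all processing times
= 4.1 + 10.4 + 2.9 + 26.9 + 15.1 + 17.2 + 15.6
= 92.2 time units


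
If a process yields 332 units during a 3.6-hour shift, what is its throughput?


Throughput = units / time
= 332 / 3.6
= 92.2 units/hour


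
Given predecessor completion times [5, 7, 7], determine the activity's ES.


ES = max of all predecessor completion times
Predecessors: [5, 7, 7]
ES = max(5, 7, 7)
= 7


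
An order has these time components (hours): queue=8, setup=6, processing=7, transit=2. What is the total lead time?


Lead time = queue + setup + processing + transit
= 8 + 6 + 7 + 2
= 23 hours


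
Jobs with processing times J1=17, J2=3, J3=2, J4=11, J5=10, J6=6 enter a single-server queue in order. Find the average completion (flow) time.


Completion times:
  J1: completes at 17
  J2: completes at 20
  J3: completes at 22
  J4: completes at 33
  J5: completes at 43
  J6: completes at 49
Sum = 184
Average = 184/6
= 30.67


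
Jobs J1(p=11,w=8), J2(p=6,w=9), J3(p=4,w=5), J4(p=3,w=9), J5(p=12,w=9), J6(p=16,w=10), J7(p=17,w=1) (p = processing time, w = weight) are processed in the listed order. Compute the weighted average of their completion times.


Completion times:
  J1: C=11, w×C=8×11=88
  J2: C=17, w×C=9×17=153
  J3: C=21, w×C=5×21=105
  J4: C=24, w×C=9×24=216
  J5: C=36, w×C=9×36=324
  J6: C=52, w×C=10×52=520
  J7: C=69, w×C=1×69=69
Sum w×C = 1475
Sum w = 51
Weighted avg = 1475/51
= 28.92


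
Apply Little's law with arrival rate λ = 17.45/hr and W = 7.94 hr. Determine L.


Little's law: L = λ × W
= 17.45 × 7.94
= 138.55


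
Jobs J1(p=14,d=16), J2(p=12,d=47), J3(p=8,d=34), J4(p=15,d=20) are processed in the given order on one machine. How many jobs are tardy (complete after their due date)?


Completion vs due date:
  J1: C=14, d=16 → on time
  J2: C=26, d=47 → on time
  J3: C=34, d=34 → on time
  J4: C=49, d=20 → TARDY
Tardy jobs: J4
Count = 1


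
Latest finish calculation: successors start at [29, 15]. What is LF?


LF = min of all successor start times
Successors start at: [29, 15]
LF = min(29, 15)
= 15


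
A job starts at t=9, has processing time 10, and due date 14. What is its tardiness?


Completion = start + processing = 9 + 10 = 19
Tardiness = max(0, C - d) = max(0, 19 - 14)
= max(0, 5)
= 5


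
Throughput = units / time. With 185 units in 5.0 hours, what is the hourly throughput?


Throughput = units / time
= 185 / 5.0
= 37.0 units/hour


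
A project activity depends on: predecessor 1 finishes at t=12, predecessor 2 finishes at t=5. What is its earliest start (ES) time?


ES = max of all predecessor completion times
Predecessors: [12, 5]
ES = max(12, 5)
= 12


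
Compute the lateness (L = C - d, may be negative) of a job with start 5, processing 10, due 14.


Completion = 5 + 10 = 15
Lateness = C - d = 15 - 14
= 1


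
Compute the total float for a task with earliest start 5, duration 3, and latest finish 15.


EF = ES + duration = 5 + 3 = 8
LS = LF - duration = 15 - 3 = 12
Total Float = LF - EF = 15 - 8
(or LS - ES = 12 - 5)
= 7


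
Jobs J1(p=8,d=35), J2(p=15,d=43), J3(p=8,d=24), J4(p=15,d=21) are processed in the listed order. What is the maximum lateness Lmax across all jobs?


Lateness per job (L = C - d):
  J1: C=8, d=35, L=-27
  J2: C=23, d=43, L=-20
  J3: C=31, d=24, L=7
  J4: C=46, d=21, L=25
Lmax = max(-27, -20, 7, 25)
= 25


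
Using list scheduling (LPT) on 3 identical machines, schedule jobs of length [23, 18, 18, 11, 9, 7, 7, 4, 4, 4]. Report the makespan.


Jobs (LPT sorted): [23, 18, 18, 11, 9, 7, 7, 4, 4, 4]
Machines: 3
  J=23 → Machine 1 (load: 0+23=23)
  J=18 → Machine 2 (load: 0+18=18)
  J=18 → Machine 3 (load: 0+18=18)
  J=11 → Machine 2 (load: 18+11=29)
  J=9 → Machine 3 (load: 18+9=27)
  J=7 → Machine 1 (load: 23+7=30)
  J=7 → Machine 3 (load: 27+7=34)
  J=4 → Machine 2 (load: 29+4=33)
  J=4 → Machine 1 (load: 30+4=34)
  J=4 → Machine 2 (load: 33+4=37)
Machine loads: [34, 37, 34]
Makespan = max = 37 time units


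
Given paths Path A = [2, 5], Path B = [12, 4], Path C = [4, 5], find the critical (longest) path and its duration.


Path A: 2 + 5 = 7
Path B: 12 + 4 = 16
Path C: 4 + 5 = 9
Critical path = longest = max(7, 16, 9)
= 16 (Path B)


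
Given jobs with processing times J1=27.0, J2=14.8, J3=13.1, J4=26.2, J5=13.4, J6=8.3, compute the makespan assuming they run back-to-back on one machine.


Sequential makespan: sum all processing times
= 27.0 + 14.8 + 13.1 + 26.2 + 13.4 + 8.3
= 102.8 time units


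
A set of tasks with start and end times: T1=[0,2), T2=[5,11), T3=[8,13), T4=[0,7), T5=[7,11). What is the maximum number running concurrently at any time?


Check each time point for overlaps:
  t=8: 3 tasks active (T2, T3, T5)
Max concurrent = 3


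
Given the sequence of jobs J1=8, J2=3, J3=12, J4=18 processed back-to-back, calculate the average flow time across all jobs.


Completion times:
  J1: completes at 8
  J2: completes at 11
  J3: completes at 23
  J4: completes at 41
Sum = 83
Average = 83/4
= 20.75


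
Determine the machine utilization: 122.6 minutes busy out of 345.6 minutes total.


Utilization = busy / total × 100
= 122.6 / 345.6 × 100
= 35.5%


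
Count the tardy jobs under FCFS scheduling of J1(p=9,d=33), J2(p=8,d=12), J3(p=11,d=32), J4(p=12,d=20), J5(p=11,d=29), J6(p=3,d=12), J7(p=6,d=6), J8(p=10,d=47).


Completion vs due date:
  J1: C=9, d=33 → on time
  J2: C=17, d=12 → TARDY
  J3: C=28, d=32 → on time
  J4: C=40, d=20 → TARDY
  J5: C=51, d=29 → TARDY
  J6: C=54, d=12 → TARDY
  J7: C=60, d=6 → TARDY
  J8: C=70, d=47 → TARDY
Tardy jobs: J2, J4, J5, J6, J7, J8
Count = 6


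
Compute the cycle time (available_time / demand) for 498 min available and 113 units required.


Cycle time = available time / demand
= 498 / 113
= 4.41 min/unit


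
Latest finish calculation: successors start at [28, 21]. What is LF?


LF = min of all successor start times
Successors start at: [28, 21]
LF = min(28, 21)
= 21


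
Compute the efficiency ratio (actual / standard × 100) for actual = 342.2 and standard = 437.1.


Efficiency = (actual / standard) × 100
= (342.2 / 437.1) × 100
= 78.3%


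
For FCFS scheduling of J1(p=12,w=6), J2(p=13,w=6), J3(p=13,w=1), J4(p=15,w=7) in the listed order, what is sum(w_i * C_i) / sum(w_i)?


Completion times:
  J1: C=12, w×C=6×12=72
  J2: C=25, w×C=6×25=150
  J3: C=38, w×C=1×38=38
  J4: C=53, w×C=7×53=371
Sum w×C = 631
Sum w = 20
Weighted avg = 631/20
= 31.55


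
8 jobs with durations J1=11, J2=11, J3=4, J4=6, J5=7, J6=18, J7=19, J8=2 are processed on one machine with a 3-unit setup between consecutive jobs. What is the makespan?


Makespan = Σ processing + (n-1) × setup
= (11 + 11 + 4 + 6 + 7 + 18 + 19 + 2) + (8-1)×3
= 78 + 21
= 99 time units


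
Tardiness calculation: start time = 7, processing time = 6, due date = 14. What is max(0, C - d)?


Completion = start + processing = 7 + 6 = 13
Tardiness = max(0, C - d) = max(0, 13 - 14)
= max(0, -1)
= 0


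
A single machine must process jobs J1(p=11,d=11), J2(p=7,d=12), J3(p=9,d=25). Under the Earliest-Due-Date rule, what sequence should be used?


EDD: sort by earliest due date
  J1: d=11, p=11
  J2: d=12, p=7
  J3: d=25, p=9
Order: J1 → J2 → J3


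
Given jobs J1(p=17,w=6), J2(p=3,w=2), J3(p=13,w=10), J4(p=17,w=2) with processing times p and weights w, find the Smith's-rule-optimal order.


WSPT (Smith's rule): sort by p/w ascending
  J3: p/w = 13/10 = 1.300
  J2: p/w = 3/2 = 1.500
  J1: p/w = 17/6 = 2.833
  J4: p/w = 17/2 = 8.500
Order: J3 → J2 → J1 → J4


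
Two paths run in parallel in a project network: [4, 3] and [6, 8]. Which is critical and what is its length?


Path A: 4 + 3 = 7
Path B: 6 + 8 = 14
Critical path = longest = max(7, 14)
= 14 (Path B)


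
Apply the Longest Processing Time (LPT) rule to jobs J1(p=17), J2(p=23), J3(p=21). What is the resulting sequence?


LPT: sort by longest processing time first
  J2: p=23
  J3: p=21
  J1: p=17
Order: J2 → J3 → J1


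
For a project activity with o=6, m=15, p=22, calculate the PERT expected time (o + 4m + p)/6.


te = (o + 4m + p) / 6
= (6 + 4×15 + 22) / 6
= (6 + 60 + 22) / 6
= 88 / 6
= 14.67


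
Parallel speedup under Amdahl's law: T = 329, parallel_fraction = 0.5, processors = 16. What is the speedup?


Amdahl's law: T_p = T × ((1-p) + p/N)
= 329 × ((1-0.5) + 0.5/16)
= 329 × (0.50 + 0.0312)
= 329 × 0.5312
= 174.78
Speedup = 329/174.78
= 1.88×


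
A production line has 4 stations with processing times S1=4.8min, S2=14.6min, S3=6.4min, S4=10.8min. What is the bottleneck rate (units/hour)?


Bottleneck = longest station time
Station times: [4.8, 14.6, 6.4, 10.8]
Max = 14.6 min
Rate = 60 / 14.6
= 4.11 units/hour (bottleneck: 14.6min)


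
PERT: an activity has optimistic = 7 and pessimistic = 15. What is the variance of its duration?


σ² = ((p - o) / 6)² = (p - o)² / 36
= (15 - 7)² / 36
= 8² / 36
= 64 / 36
= 1.7778


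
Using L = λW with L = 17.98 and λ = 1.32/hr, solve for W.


Little's law: L = λW → W = L / λ
= 17.98 / 1.32
= 13.62 hours


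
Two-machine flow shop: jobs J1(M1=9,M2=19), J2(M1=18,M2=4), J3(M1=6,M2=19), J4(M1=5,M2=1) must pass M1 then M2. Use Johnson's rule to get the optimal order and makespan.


Johnson's rule:
Group 1 (M1≤M2, sort by M1): ['J3', 'J1']
Group 2 (M1>M2, sort desc M2): ['J2', 'J4']
Sequence: J3 → J1 → J2 → J4
Makespan calculation:
  J3: M1 done=6, M2 done=25
  J1: M1 done=15, M2 done=44
  J2: M1 done=33, M2 done=48
  J4: M1 done=38, M2 done=49
= Sequence: J3 → J1 → J2 → J4, Makespan: 49


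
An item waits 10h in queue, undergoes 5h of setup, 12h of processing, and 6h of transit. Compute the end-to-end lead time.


Lead time = queue + setup + processing + transit
= 10 + 5 + 12 + 6
= 33 hours


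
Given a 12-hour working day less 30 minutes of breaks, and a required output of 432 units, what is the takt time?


Available = 12×60 - 30 = 690 min
Takt time = 690 / 432
= 1.60 min/unit


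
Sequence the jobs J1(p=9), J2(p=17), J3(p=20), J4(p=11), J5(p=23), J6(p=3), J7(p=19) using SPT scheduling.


SPT: sort by shortest processing time
  J6: p=3
  J1: p=9
  J4: p=11
  J2: p=17
  J7: p=19
  J3: p=20
  J5: p=23
Order: J6 → J1 → J4 → J2 → J7 → J3 → J5


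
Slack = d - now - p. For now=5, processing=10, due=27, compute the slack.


Slack = due - current_time - processing
= 27 - 5 - 10
= 12


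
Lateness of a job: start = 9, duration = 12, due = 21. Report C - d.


Completion = 9 + 12 = 21
Lateness = C - d = 21 - 21
= 0


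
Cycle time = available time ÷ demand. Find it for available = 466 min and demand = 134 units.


Cycle time = available time / demand
= 466 / 134
= 3.48 min/unit


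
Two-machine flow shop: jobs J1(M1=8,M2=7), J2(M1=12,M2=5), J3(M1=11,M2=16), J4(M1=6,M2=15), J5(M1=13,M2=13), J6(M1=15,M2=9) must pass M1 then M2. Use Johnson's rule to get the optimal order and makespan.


Johnson's rule:
Group 1 (M1≤M2, sort by M1): ['J4', 'J3', 'J5']
Group 2 (M1>M2, sort desc M2): ['J6', 'J1', 'J2']
Sequence: J4 → J3 → J5 → J6 → J1 → J2
Makespan calculation:
  J4: M1 done=6, M2 done=21
  J3: M1 done=17, M2 done=37
  J5: M1 done=30, M2 done=50
  J6: M1 done=45, M2 done=59
  J1: M1 done=53, M2 done=66
  J2: M1 done=65, M2 done=71
= Sequence: J4 → J3 → J5 → J6 → J1 → J2, Makespan: 71


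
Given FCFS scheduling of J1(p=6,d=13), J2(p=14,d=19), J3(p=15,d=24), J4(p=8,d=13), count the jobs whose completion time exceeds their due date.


Completion vs due date:
  J1: C=6, d=13 → on time
  J2: C=20, d=19 → TARDY
  J3: C=35, d=24 → TARDY
  J4: C=43, d=13 → TARDY
Tardy jobs: J2, J3, J4
Count = 3


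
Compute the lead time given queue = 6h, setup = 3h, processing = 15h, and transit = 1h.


Lead time = queue + setup + processing + transit
= 6 + 3 + 15 + 1
= 25 hours


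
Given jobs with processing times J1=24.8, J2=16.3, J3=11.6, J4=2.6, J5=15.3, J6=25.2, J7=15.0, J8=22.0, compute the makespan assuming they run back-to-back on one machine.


Sequential makespan: sum all processing times
= 24.8 + 16.3 + 11.6 + 2.6 + 15.3 + 25.2 + 15.0 + 22.0
= 132.8 time units


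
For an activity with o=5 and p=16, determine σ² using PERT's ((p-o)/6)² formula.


σ² = ((p - o) / 6)² = (p - o)² / 36
= (16 - 5)² / 36
= 11² / 36
= 121 / 36
= 3.3611


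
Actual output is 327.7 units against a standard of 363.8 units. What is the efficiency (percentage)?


Efficiency = (actual / standard) × 100
= (327.7 / 363.8) × 100
= 90.1%


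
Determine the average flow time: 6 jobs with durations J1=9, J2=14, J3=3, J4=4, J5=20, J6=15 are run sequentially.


Completion times:
  J1: completes at 9
  J2: completes at 23
  J3: completes at 26
  J4: completes at 30
  J5: completes at 50
  J6: completes at 65
Sum = 203
Average = 203/6
= 33.83


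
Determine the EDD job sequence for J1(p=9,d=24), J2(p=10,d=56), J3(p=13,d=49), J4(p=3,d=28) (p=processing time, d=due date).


EDD: sort by earliest due date
  J1: d=24, p=9
  J4: d=28, p=3
  J3: d=49, p=13
  J2: d=56, p=10
Order: J1 → J4 → J3 → J2


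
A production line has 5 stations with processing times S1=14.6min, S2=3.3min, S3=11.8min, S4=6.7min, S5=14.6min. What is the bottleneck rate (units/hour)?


Bottleneck = longest station time
Station times: [14.6, 3.3, 11.8, 6.7, 14.6]
Max = 14.6 min
Rate = 60 / 14.6
= 4.11 units/hour (bottleneck: 14.6min)


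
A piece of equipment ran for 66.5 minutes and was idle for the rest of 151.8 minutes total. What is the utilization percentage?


Utilization = busy / total × 100
= 66.5 / 151.8 × 100
= 43.8%


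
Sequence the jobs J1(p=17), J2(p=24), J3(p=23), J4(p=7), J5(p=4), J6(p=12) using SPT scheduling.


SPT: sort by shortest processing time
  J5: p=4
  J4: p=7
  J6: p=12
  J1: p=17
  J3: p=23
  J2: p=24
Order: J5 → J4 → J6 → J1 → J3 → J2


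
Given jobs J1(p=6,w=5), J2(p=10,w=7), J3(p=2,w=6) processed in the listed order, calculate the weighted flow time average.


Completion times:
  J1: C=6, w×C=5×6=30
  J2: C=16, w×C=7×16=112
  J3: C=18, w×C=6×18=108
Sum w×C = 250
Sum w = 18
Weighted avg = 250/18
= 13.89


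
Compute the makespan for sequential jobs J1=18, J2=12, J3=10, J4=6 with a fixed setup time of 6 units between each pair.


Makespan = Σ processing + (n-1) × setup
= (18 + 12 + 10 + 6) + (4-1)×6
= 46 + 18
= 64 time units


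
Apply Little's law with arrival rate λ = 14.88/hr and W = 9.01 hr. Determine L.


Little's law: L = λ × W
= 14.88 × 9.01
= 134.07


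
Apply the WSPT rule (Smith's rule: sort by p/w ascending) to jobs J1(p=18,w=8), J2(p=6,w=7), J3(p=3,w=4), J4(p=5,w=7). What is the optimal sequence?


WSPT (Smith's rule): sort by p/w ascending
  J4: p/w = 5/7 = 0.714
  J3: p/w = 3/4 = 0.750
  J2: p/w = 6/7 = 0.857
  J1: p/w = 18/8 = 2.250
Order: J4 → J3 → J2 → J1


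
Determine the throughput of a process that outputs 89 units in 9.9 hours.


Throughput = units / time
= 89 / 9.9
= 9.0 units/hour


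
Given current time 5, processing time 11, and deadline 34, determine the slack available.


Slack = due - current_time - processing
= 34 - 5 - 11
= 18


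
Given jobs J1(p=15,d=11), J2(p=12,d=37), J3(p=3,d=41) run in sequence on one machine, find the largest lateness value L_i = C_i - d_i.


Lateness per job (L = C - d):
  J1: C=15, d=11, L=4
  J2: C=27, d=37, L=-10
  J3: C=30, d=41, L=-11
Lmax = max(4, -10, -11)
= 4


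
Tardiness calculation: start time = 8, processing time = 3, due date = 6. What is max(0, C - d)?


Completion = start + processing = 8 + 3 = 11
Tardiness = max(0, C - d) = max(0, 11 - 6)
= max(0, 5)
= 5


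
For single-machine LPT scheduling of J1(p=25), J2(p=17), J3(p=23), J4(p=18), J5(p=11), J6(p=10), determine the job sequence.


LPT: sort by longest processing time first
  J1: p=25
  J3: p=23
  J4: p=18
  J2: p=17
  J5: p=11
  J6: p=10
Order: J1 → J3 → J4 → J2 → J5 → J6


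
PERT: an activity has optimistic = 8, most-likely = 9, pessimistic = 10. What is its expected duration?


te = (o + 4m + p) / 6
= (8 + 4×9 + 10) / 6
= (8 + 36 + 10) / 6
= 54 / 6
= 9.00


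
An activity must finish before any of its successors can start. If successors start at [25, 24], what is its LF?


LF = min of all successor start times
Successors start at: [25, 24]
LF = min(25, 24)
= 24


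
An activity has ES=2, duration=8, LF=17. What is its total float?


EF = ES + duration = 2 + 8 = 10
LS = LF - duration = 17 - 8 = 9
Total Float = LF - EF = 17 - 10
(or LS - ES = 9 - 2)
= 7


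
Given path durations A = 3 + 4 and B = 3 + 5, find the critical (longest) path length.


Path A: 3 + 4 = 7
Path B: 3 + 5 = 8
Critical path = longest = max(7, 8)
= 8 (Path B)


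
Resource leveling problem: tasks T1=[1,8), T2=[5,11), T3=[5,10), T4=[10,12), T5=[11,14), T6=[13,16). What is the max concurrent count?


Check each time point for overlaps:
  t=5: 3 tasks active (T1, T2, T3)
Max concurrent = 3


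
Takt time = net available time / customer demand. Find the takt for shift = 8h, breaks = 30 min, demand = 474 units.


Available = 8×60 - 30 = 450 min
Takt time = 450 / 474
= 0.95 min/unit


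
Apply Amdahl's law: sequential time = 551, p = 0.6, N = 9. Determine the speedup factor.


Amdahl's law: T_p = T × ((1-p) + p/N)
= 551 × ((1-0.6) + 0.6/9)
= 551 × (0.40 + 0.0667)
= 551 × 0.4667
= 257.13
Speedup = 551/257.13
= 2.14×


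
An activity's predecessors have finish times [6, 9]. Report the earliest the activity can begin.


ES = max of all predecessor completion times
Predecessors: [6, 9]
ES = max(6, 9)
= 9


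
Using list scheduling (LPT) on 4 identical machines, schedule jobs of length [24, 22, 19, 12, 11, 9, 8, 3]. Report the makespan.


Jobs (LPT sorted): [24, 22, 19, 12, 11, 9, 8, 3]
Machines: 4
  J=24 → Machine 1 (load: 0+24=24)
  J=22 → Machine 2 (load: 0+22=22)
  J=19 → Machine 3 (load: 0+19=19)
  J=12 → Machine 4 (load: 0+12=12)
  J=11 → Machine 4 (load: 12+11=23)
  J=9 → Machine 3 (load: 19+9=28)
  J=8 → Machine 2 (load: 22+8=30)
  J=3 → Machine 4 (load: 23+3=26)
Machine loads: [24, 30, 28, 26]
Makespan = max = 30 time units


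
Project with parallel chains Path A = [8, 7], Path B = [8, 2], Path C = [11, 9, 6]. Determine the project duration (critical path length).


Path A: 8 + 7 = 15
Path B: 8 + 2 = 10
Path C: 11 + 9 + 6 = 26
Critical path = longest = max(15, 10, 26)
= 26 (Path C)


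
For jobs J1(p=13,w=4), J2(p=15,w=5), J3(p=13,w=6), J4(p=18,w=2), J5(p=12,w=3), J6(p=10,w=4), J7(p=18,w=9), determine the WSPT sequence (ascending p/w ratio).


WSPT (Smith's rule): sort by p/w ascending
  J7: p/w = 18/9 = 2.000
  J3: p/w = 13/6 = 2.167
  J6: p/w = 10/4 = 2.500
  J2: p/w = 15/5 = 3.000
  J1: p/w = 13/4 = 3.250
  J5: p/w = 12/3 = 4.000
  J4: p/w = 18/2 = 9.000
Order: J7 → J3 → J6 → J2 → J1 → J5 → J4


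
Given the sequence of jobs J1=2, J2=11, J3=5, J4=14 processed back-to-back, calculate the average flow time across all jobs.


Completion times:
  J1: completes at 2
  J2: completes at 13
  J3: completes at 18
  J4: completes at 32
Sum = 65
Average = 65/4
= 16.25


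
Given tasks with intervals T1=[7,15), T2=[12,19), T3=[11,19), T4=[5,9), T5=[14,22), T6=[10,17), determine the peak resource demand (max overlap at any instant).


Check each time point for overlaps:
  t=14: 5 tasks active (T1, T2, T3, T5, T6)
Max concurrent = 5


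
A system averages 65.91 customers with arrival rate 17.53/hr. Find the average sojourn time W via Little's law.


Little's law: L = λW → W = L / λ
= 65.91 / 17.53
= 3.76 hours


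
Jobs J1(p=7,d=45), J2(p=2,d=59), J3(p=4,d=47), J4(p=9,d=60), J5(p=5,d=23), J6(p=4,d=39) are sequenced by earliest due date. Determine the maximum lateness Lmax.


EDD order: J5 → J6 → J1 → J3 → J2 → J4
Completion and lateness:
  J5: C=5, d=23, L=5-23=-18
  J6: C=9, d=39, L=9-39=-30
  J1: C=16, d=45, L=16-45=-29
  J3: C=20, d=47, L=20-47=-27
  J2: C=22, d=59, L=22-59=-37
  J4: C=31, d=60, L=31-60=-29
Lmax = max(-18, -30, -29, -27, -37, -29)
= -18


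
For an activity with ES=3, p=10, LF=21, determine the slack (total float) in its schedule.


EF = ES + duration = 3 + 10 = 13
LS = LF - duration = 21 - 10 = 11
Total Float = LF - EF = 21 - 13
(or LS - ES = 11 - 3)
= 8


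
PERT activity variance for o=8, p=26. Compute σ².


σ² = ((p - o) / 6)² = (p - o)² / 36
= (26 - 8)² / 36
= 18² / 36
= 324 / 36
= 9.0000


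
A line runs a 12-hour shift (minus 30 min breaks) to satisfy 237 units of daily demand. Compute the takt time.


Available = 12×60 - 30 = 690 min
Takt time = 690 / 237
= 2.91 min/unit


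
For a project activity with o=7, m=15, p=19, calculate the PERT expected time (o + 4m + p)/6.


te = (o + 4m + p) / 6
= (7 + 4×15 + 19) / 6
= (7 + 60 + 19) / 6
= 86 / 6
= 14.33


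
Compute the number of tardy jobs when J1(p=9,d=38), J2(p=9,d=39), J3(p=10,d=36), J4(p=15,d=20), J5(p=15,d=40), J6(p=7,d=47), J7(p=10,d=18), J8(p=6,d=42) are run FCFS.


Completion vs due date:
  J1: C=9, d=38 → on time
  J2: C=18, d=39 → on time
  J3: C=28, d=36 → on time
  J4: C=43, d=20 → TARDY
  J5: C=58, d=40 → TARDY
  J6: C=65, d=47 → TARDY
  J7: C=75, d=18 → TARDY
  J8: C=81, d=42 → TARDY
Tardy jobs: J4, J5, J6, J7, J8
Count = 5


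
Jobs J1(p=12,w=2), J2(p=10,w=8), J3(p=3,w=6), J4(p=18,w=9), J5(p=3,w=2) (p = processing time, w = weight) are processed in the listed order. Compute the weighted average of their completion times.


Completion times:
  J1: C=12, w×C=2×12=24
  J2: C=22, w×C=8×22=176
  J3: C=25, w×C=6×25=150
  J4: C=43, w×C=9×43=387
  J5: C=46, w×C=2×46=92
Sum w×C = 829
Sum w = 27
Weighted avg = 829/27
= 30.70


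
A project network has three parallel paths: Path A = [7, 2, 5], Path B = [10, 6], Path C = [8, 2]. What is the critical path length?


Path A: 7 + 2 + 5 = 14
Path B: 10 + 6 = 16
Path C: 8 + 2 = 10
Critical path = longest = max(14, 16, 10)
= 16 (Path B)


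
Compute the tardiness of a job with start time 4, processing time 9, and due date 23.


Completion = start + processing = 4 + 9 = 13
Tardiness = max(0, C - d) = max(0, 13 - 23)
= max(0, -10)
= 0


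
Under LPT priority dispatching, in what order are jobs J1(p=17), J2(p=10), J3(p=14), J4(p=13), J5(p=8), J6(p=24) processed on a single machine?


LPT: sort by longest processing time first
  J6: p=24
  J1: p=17
  J3: p=14
  J4: p=13
  J2: p=10
  J5: p=8
Order: J6 → J1 → J3 → J4 → J2 → J5


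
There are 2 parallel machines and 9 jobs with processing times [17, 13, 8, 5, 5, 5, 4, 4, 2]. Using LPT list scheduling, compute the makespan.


Jobs (LPT sorted): [17, 13, 8, 5, 5, 5, 4, 4, 2]
Machines: 2
  J=17 → Machine 1 (load: 0+17=17)
  J=13 → Machine 2 (load: 0+13=13)
  J=8 → Machine 2 (load: 13+8=21)
  J=5 → Machine 1 (load: 17+5=22)
  J=5 → Machine 2 (load: 21+5=26)
  J=5 → Machine 1 (load: 22+5=27)
  J=4 → Machine 2 (load: 26+4=30)
  J=4 → Machine 1 (load: 27+4=31)
  J=2 → Machine 2 (load: 30+2=32)
Machine loads: [31, 32]
Makespan = max = 32 time units


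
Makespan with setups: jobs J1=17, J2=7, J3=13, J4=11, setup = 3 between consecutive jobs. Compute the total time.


Makespan = Σ processing + (n-1) × setup
= (17 + 7 + 13 + 11) + (4-1)×3
= 48 + 9
= 57 time units


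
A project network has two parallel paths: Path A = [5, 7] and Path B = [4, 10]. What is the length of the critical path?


Path A: 5 + 7 = 12
Path B: 4 + 10 = 14
Critical path = longest = max(12, 14)
= 14 (Path B)


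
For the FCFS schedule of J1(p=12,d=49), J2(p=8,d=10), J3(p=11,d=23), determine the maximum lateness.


Lateness per job (L = C - d):
  J1: C=12, d=49, L=-37
  J2: C=20, d=10, L=10
  J3: C=31, d=23, L=8
Lmax = max(-37, 10, 8)
= 10


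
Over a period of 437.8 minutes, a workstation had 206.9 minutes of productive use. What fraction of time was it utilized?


Utilization = busy / total × 100
= 206.9 / 437.8 × 100
= 47.3%


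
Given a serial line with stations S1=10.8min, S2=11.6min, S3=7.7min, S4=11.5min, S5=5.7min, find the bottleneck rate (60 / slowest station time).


Bottleneck = longest station time
Station times: [10.8, 11.6, 7.7, 11.5, 5.7]
Max = 11.6 min
Rate = 60 / 11.6
= 5.17 units/hour (bottleneck: 11.6min)


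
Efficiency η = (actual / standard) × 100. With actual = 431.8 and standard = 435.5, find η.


Efficiency = (actual / standard) × 100
= (431.8 / 435.5) × 100
= 99.2%


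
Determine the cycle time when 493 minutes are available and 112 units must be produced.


Cycle time = available time / demand
= 493 / 112
= 4.40 min/unit


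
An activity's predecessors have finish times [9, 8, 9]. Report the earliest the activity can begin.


ES = max of all predecessor completion times
Predecessors: [9, 8, 9]
ES = max(9, 8, 9)
= 9


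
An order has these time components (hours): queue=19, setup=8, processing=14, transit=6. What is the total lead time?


Lead time = queue + setup + processing + transit
= 19 + 8 + 14 + 6
= 47 hours
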